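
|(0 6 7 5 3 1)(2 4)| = 6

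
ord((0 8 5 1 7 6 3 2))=8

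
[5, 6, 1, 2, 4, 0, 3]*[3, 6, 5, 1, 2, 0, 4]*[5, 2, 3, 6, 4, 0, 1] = [5, 4, 1, 0, 3, 6, 2]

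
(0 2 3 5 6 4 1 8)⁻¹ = (0 8 1 4 6 5 3 2)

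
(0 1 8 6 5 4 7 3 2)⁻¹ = (0 2 3 7 4 5 6 8 1)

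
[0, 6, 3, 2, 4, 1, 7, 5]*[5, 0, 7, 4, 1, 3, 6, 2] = [5, 6, 4, 7, 1, 0, 2, 3]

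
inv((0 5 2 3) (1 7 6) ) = (0 3 2 5) (1 6 7) 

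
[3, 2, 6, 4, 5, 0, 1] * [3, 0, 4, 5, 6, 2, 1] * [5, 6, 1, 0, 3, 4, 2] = [4, 3, 6, 2, 1, 0, 5]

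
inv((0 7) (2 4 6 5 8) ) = (0 7) (2 8 5 6 4) 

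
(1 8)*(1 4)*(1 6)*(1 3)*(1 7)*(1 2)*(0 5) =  (0 5)(1 8 4 6 3 7 2)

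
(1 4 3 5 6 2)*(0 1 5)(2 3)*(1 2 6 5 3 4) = (0 2 3)(4 6)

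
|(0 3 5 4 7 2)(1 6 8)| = 6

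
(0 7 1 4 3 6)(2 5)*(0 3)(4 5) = (0 7 1 5 2 4)(3 6)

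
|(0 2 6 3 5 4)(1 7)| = 6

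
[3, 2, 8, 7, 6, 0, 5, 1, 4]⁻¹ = [5, 7, 1, 0, 8, 6, 4, 3, 2]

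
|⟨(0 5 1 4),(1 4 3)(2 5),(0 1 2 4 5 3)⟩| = 720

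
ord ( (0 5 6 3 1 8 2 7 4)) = 9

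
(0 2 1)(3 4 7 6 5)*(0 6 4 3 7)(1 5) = (0 2 5 7 4)(1 6)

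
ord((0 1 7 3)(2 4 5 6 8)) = 20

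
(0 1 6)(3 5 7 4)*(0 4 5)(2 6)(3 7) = (0 1 2 6 4 7 5 3)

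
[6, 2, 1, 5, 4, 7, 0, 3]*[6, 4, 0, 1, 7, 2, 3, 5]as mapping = [0→3, 1→0, 2→4, 3→2, 4→7, 5→5, 6→6, 7→1]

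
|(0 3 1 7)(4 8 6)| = 12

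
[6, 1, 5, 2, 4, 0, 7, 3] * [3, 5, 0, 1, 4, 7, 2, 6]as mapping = [0→2, 1→5, 2→7, 3→0, 4→4, 5→3, 6→6, 7→1]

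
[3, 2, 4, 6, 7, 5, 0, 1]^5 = [6, 2, 4, 0, 7, 5, 3, 1]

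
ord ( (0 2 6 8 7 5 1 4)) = 8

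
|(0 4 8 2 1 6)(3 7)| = 6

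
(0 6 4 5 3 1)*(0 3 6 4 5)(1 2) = (0 4)(1 3 2)(5 6)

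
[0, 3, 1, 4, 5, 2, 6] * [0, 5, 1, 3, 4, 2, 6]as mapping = [0→0, 1→3, 2→5, 3→4, 4→2, 5→1, 6→6]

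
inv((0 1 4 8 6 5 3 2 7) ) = (0 7 2 3 5 6 8 4 1) 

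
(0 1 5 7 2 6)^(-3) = (0 7)(1 2)(5 6)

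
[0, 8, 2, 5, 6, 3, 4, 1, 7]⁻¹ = [0, 7, 2, 5, 6, 3, 4, 8, 1]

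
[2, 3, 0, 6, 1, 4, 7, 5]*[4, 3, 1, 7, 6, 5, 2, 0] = [1, 7, 4, 2, 3, 6, 0, 5]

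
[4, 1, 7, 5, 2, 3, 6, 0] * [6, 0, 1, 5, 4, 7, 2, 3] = [4, 0, 3, 7, 1, 5, 2, 6]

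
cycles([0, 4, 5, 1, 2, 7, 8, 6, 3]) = (1 4 2 5 7 6 8 3)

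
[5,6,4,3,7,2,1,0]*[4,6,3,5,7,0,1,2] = [0,1,7,5,2,3,6,4]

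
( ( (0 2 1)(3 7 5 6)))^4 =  (0 2 1)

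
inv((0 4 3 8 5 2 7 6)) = (0 6 7 2 5 8 3 4)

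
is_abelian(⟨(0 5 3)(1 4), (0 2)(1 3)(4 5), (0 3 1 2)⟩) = no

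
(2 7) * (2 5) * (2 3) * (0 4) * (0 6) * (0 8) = (0 4 6 8)(2 7 5 3)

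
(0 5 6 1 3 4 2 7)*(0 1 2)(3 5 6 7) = (0 6 2 3 4)(1 5 7)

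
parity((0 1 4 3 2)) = even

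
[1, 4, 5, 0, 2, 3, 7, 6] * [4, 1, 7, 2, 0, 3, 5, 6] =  [1, 0, 3, 4, 7, 2, 6, 5]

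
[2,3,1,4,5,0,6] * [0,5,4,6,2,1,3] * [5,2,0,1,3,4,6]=[3,6,4,0,2,5,1]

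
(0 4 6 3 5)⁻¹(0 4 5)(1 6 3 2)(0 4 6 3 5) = (0 4 6)(1 3 5 2)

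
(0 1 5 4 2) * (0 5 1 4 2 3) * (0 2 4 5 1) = (0 5 4 3 2 1)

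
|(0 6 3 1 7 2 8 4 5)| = 9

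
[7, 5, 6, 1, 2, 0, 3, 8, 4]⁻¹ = [5, 3, 4, 6, 8, 1, 2, 0, 7]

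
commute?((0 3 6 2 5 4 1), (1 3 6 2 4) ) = no:(0 3 6 2 5 4 1)*(1 3 6 2 4) = (0 6 4 3 2 5 1), (1 3 6 2 4)*(0 3 6 2 5 4 1) = (0 3 2 1 6 5 4) 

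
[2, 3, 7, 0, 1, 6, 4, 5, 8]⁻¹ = [3, 4, 0, 1, 6, 7, 5, 2, 8]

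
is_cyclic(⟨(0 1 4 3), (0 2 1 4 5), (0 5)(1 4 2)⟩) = no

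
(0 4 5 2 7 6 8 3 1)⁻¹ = (0 1 3 8 6 7 2 5 4)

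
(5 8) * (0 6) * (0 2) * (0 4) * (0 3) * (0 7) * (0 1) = (0 6 2 4 3 7 1)(5 8)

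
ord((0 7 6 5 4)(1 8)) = 10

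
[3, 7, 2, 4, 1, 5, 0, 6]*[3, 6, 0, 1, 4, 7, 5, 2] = [1, 2, 0, 4, 6, 7, 3, 5]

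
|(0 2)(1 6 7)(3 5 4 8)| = 12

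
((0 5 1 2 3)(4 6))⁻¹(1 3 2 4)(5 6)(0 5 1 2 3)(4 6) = (0 3 6 2)(1 4)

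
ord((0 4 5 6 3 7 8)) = 7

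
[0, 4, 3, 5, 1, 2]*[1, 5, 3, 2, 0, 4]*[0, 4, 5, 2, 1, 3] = [4, 0, 5, 1, 3, 2]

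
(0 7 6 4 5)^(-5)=()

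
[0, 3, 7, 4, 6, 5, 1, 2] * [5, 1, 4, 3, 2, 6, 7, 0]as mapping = [0→5, 1→3, 2→0, 3→2, 4→7, 5→6, 6→1, 7→4]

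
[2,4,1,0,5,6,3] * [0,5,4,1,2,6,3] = [4,2,5,0,6,3,1]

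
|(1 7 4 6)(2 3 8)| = 12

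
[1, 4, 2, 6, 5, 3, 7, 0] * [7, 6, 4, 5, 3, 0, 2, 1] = [6, 3, 4, 2, 0, 5, 1, 7]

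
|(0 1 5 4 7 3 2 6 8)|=9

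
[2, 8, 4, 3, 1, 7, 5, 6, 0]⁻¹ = [8, 4, 0, 3, 2, 6, 7, 5, 1]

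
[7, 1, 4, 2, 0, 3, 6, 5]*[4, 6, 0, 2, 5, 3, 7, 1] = [1, 6, 5, 0, 4, 2, 7, 3]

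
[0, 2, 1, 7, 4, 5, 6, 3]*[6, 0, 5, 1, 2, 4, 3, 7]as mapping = [0→6, 1→5, 2→0, 3→7, 4→2, 5→4, 6→3, 7→1]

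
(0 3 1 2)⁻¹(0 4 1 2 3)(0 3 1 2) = (0 1 3 4 2)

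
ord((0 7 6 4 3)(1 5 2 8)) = 20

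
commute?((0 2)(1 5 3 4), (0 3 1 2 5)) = no:(0 2)(1 5 3 4) * (0 3 1 2 5) = (0 5 1)(2 3 4), (0 3 1 2 5) * (0 2)(1 5 3 4) = (0 4 1)(2 3 5)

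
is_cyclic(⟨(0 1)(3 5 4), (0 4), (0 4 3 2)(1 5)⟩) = no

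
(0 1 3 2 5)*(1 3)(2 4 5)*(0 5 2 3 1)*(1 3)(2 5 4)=(0 3 2 1)(4 5)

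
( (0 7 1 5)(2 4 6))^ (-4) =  (2 6 4)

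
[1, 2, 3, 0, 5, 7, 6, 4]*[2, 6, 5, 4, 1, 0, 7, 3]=[6, 5, 4, 2, 0, 3, 7, 1]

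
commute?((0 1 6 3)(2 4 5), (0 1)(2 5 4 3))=no:(0 1 6 3)(2 4 5) * (0 1)(2 5 4 3)=(1 6 2 3), (0 1)(2 5 4 3) * (0 1 6 3)(2 4 5)=(0 6 3 4)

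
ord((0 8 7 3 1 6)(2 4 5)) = 6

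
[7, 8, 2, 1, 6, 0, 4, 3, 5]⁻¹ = [5, 3, 2, 7, 6, 8, 4, 0, 1]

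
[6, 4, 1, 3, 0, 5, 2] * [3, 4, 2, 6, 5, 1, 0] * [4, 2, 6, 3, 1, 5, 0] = [4, 5, 1, 0, 3, 2, 6]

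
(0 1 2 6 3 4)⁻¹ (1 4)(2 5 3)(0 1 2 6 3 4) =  (0 2)(4 6 5)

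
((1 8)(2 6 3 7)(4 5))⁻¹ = (1 8)(2 7 3 6)(4 5)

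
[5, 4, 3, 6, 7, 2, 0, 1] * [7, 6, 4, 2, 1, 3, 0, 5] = [3, 1, 2, 0, 5, 4, 7, 6]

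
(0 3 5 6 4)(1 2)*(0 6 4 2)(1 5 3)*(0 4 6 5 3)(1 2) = (0 2 3)(1 4 5 6)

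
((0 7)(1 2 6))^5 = (0 7)(1 6 2)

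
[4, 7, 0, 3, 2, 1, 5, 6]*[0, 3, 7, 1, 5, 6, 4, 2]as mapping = [0→5, 1→2, 2→0, 3→1, 4→7, 5→3, 6→6, 7→4]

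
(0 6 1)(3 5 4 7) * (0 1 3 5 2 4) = (0 6 3 2 4 7 5)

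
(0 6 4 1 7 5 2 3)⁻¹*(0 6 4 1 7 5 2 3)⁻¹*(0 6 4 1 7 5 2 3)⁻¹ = (0 5 4 3 7 6 2 1)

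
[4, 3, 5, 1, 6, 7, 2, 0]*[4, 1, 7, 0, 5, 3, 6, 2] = [5, 0, 3, 1, 6, 2, 7, 4]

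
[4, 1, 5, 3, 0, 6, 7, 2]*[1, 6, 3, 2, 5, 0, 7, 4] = [5, 6, 0, 2, 1, 7, 4, 3] 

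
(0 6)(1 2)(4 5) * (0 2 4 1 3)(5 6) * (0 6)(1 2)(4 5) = (0 4)(1 5 2 3 6)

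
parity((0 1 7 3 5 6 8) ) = even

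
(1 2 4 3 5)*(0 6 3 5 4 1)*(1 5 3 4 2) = (0 6 4 3 2 5)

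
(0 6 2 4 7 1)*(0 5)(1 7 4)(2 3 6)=(0 2 1 5)(3 6)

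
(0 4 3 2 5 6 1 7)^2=(0 3 5 1)(2 6 7 4)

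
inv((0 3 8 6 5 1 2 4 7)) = (0 7 4 2 1 5 6 8 3)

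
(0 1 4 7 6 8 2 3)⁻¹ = (0 3 2 8 6 7 4 1)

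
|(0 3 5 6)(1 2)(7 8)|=4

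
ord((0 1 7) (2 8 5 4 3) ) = 15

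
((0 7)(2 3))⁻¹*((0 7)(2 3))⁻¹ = ()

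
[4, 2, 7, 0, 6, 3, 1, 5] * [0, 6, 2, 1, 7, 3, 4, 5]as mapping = [0→7, 1→2, 2→5, 3→0, 4→4, 5→1, 6→6, 7→3]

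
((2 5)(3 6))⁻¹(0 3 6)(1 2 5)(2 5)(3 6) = (0 6 3)(1 5 2)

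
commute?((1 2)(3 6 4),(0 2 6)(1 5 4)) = no:(1 2)(3 6 4)*(0 2 6)(1 5 4) = (0 2 5 4 3)(1 6),(0 2 6)(1 5 4)*(1 2)(3 6 4) = (0 1 5 3 6)(2 4)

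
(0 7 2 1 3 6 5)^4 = (0 3 7 6 2 5 1)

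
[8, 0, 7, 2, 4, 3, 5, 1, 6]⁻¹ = [1, 7, 3, 5, 4, 6, 8, 2, 0]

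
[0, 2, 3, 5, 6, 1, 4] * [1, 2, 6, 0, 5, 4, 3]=[1, 6, 0, 4, 3, 2, 5]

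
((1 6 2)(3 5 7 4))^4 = (1 6 2)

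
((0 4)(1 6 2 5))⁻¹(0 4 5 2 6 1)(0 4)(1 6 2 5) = (0 1 5 2 6 4)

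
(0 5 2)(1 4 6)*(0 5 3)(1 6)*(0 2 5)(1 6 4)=(0 3 2)(4 6)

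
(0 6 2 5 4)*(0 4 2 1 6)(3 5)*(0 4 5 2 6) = (0 4 5 6 1)(2 3)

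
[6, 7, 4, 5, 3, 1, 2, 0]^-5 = [4, 6, 5, 7, 1, 0, 3, 2]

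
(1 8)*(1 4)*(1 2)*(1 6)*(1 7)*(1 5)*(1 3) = (1 8 4 2 6 7 5 3)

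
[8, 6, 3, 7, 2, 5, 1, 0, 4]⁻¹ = [7, 6, 4, 2, 8, 5, 1, 3, 0]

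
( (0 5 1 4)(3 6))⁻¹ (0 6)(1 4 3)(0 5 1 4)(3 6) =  (0 6 4)(3 5)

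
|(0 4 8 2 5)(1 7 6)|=15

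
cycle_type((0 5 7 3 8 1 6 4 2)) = 9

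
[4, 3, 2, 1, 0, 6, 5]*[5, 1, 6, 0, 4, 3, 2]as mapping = [0→4, 1→0, 2→6, 3→1, 4→5, 5→2, 6→3]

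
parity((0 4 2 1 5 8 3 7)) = odd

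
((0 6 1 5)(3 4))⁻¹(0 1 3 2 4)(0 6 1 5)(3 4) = (2 3 6 5 4)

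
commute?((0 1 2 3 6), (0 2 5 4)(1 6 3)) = no:(0 1 2 3 6) * (0 2 5 4)(1 6 3) = (0 6 2 1 5 4), (0 2 5 4)(1 6 3) * (0 1 2 3 6) = (0 3 2 5 4 1)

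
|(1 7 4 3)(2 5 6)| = 12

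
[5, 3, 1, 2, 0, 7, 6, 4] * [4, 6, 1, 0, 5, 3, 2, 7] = [3, 0, 6, 1, 4, 7, 2, 5]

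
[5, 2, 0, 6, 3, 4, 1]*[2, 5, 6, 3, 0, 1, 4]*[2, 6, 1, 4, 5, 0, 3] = [6, 3, 1, 5, 4, 2, 0]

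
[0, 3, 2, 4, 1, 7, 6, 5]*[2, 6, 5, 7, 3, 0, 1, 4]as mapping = [0→2, 1→7, 2→5, 3→3, 4→6, 5→4, 6→1, 7→0]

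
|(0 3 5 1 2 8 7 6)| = 8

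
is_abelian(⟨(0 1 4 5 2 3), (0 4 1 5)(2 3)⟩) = no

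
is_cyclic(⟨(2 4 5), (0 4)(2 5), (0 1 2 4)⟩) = no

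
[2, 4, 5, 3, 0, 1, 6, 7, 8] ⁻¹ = [4, 5, 0, 3, 1, 2, 6, 7, 8] 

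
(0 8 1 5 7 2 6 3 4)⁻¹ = (0 4 3 6 2 7 5 1 8)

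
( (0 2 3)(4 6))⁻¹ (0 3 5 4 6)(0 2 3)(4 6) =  (0 5 6 4 2)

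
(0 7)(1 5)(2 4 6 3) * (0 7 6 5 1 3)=(0 6)(2 4 5 3)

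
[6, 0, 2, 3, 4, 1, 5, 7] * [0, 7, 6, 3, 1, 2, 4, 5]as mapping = [0→4, 1→0, 2→6, 3→3, 4→1, 5→7, 6→2, 7→5]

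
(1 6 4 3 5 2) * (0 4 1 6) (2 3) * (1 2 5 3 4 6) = (0 6 2 1) (4 5) 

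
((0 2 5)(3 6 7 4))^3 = (3 4 7 6)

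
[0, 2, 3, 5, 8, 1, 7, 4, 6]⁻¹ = [0, 5, 1, 2, 7, 3, 8, 6, 4]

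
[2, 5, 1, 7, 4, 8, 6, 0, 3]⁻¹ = [7, 2, 0, 8, 4, 1, 6, 3, 5]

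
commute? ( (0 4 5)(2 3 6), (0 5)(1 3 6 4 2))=no: (0 4 5)(2 3 6) * (0 5)(1 3 6 4 2)=(0 2 6 1 3 4), (0 5)(1 3 6 4 2) * (0 4 5)(2 3 6)=(1 6 5 4 3 2)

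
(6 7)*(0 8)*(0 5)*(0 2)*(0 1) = (0 8 5 2 1)(6 7)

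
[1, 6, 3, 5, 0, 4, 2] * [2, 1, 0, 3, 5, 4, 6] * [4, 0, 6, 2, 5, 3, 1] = [0, 1, 2, 5, 6, 3, 4]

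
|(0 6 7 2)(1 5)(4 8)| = 4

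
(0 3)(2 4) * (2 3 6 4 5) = (0 6 4 3)(2 5)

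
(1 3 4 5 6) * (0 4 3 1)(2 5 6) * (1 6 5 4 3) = (0 3 1 6)(2 4 5)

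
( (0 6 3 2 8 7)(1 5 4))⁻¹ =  (0 7 8 2 3 6)(1 4 5)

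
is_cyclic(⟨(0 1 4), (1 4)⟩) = no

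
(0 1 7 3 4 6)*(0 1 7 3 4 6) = (0 7 4)(1 3 6)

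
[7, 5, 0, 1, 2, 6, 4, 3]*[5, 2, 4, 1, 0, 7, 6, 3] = [3, 7, 5, 2, 4, 6, 0, 1]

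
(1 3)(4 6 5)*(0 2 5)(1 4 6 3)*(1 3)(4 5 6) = (0 2 6)(1 3 5 4)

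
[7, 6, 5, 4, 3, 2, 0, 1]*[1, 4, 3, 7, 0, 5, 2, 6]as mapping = [0→6, 1→2, 2→5, 3→0, 4→7, 5→3, 6→1, 7→4]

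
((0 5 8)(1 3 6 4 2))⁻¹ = (0 8 5)(1 2 4 6 3)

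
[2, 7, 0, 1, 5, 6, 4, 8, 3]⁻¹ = [2, 3, 0, 8, 6, 4, 5, 1, 7]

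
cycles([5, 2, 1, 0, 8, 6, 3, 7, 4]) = (0 5 6 3)(1 2)(4 8)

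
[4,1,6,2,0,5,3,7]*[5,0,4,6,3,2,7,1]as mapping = [0→3,1→0,2→7,3→4,4→5,5→2,6→6,7→1]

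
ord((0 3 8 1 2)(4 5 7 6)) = 20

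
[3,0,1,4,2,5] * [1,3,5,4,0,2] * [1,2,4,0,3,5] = [3,2,0,1,5,4]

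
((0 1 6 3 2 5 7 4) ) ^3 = (0 3 7 1 2 4 6 5) 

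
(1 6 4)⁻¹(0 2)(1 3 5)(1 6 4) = (0 2)(3 5 6)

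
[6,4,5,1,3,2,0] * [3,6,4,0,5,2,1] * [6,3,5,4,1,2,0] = [3,2,5,0,6,1,4]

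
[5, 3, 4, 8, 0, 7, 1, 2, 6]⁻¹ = [4, 6, 7, 1, 2, 0, 8, 5, 3]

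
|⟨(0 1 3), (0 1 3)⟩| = 3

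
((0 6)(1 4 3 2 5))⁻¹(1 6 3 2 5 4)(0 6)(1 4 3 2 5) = (0 2 5 1 3 4)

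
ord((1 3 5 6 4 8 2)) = 7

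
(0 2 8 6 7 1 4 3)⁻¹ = (0 3 4 1 7 6 8 2)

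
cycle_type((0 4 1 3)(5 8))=2.4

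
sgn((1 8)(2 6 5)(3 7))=1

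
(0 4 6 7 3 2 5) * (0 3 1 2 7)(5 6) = (0 4 5 3 7 1 2 6)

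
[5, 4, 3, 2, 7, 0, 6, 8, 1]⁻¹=[5, 8, 3, 2, 1, 0, 6, 4, 7]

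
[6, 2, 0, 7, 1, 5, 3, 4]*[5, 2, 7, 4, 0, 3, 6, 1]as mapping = [0→6, 1→7, 2→5, 3→1, 4→2, 5→3, 6→4, 7→0]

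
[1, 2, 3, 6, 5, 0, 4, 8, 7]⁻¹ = [5, 0, 1, 2, 6, 4, 3, 8, 7]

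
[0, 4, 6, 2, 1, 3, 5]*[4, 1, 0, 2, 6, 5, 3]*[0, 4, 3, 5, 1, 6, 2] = [1, 2, 5, 0, 4, 3, 6]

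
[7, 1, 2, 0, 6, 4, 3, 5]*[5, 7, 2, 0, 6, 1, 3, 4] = [4, 7, 2, 5, 3, 6, 0, 1]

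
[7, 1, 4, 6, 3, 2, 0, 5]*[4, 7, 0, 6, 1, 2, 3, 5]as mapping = [0→5, 1→7, 2→1, 3→3, 4→6, 5→0, 6→4, 7→2]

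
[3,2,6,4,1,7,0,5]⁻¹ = [6,4,1,0,3,7,2,5]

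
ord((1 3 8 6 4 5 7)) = 7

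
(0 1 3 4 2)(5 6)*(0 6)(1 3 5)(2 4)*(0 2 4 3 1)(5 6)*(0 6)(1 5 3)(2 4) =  (0 5 4 1)(2 3)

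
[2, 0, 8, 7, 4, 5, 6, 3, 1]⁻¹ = [1, 8, 0, 7, 4, 5, 6, 3, 2]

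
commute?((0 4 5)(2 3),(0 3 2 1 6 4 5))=no:(0 4 5)(2 3)*(0 3 2 1 6 4 5)=(0 5 3 1 6 4),(0 3 2 1 6 4 5)*(0 4 5)(2 3)=(0 2 1 6 5 4)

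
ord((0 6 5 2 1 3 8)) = 7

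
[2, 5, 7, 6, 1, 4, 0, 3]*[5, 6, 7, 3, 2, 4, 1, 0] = [7, 4, 0, 1, 6, 2, 5, 3]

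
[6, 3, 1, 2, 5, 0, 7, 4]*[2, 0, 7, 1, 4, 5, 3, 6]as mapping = [0→3, 1→1, 2→0, 3→7, 4→5, 5→2, 6→6, 7→4]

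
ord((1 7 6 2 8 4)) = 6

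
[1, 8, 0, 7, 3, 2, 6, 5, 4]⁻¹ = [2, 0, 5, 4, 8, 7, 6, 3, 1]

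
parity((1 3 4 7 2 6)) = odd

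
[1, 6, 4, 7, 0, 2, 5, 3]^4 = [2, 4, 6, 3, 5, 1, 0, 7]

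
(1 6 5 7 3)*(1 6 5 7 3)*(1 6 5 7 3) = (1 7 6 3 5)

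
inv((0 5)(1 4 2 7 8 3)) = (0 5)(1 3 8 7 2 4)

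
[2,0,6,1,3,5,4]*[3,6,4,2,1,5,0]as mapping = [0→4,1→3,2→0,3→6,4→2,5→5,6→1]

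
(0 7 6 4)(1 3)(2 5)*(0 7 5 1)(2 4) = (0 5 4 7 6 2 1 3)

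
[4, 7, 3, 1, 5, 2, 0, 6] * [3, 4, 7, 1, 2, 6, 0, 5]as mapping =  [0→2, 1→5, 2→1, 3→4, 4→6, 5→7, 6→3, 7→0]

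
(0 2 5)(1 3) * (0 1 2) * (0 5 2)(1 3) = (0 5 3)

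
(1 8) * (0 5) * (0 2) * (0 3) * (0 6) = (0 5 2 3 6)(1 8)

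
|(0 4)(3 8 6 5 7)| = 10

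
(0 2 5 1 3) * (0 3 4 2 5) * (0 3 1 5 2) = (0 2 3 1 4)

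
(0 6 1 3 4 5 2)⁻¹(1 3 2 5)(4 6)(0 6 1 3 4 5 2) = (0 2 3 4)(1 5)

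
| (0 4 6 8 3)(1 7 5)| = 15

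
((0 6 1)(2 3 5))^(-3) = ()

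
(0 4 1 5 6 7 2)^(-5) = (0 1 6 2 4 5 7)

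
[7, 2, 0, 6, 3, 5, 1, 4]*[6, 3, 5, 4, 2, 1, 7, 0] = [0, 5, 6, 7, 4, 1, 3, 2]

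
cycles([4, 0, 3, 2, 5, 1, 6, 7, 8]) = (0 4 5 1)(2 3)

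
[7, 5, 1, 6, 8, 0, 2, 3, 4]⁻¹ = [5, 2, 6, 7, 8, 1, 3, 0, 4]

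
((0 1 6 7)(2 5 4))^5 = (0 1 6 7)(2 4 5)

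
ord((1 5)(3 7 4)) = 6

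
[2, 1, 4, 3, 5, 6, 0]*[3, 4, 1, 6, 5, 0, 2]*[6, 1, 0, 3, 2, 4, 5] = [1, 2, 4, 5, 6, 0, 3]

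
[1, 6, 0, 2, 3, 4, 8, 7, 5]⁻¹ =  [2, 0, 3, 4, 5, 8, 1, 7, 6]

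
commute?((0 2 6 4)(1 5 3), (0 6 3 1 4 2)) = no:(0 2 6 4)(1 5 3)*(0 6 3 1 4 2) = (1 5)(2 3 4 6), (0 6 3 1 4 2)*(0 2 6 4)(1 5 3) = (0 4 6 1)(3 5)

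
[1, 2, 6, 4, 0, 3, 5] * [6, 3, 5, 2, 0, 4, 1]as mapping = [0→3, 1→5, 2→1, 3→0, 4→6, 5→2, 6→4]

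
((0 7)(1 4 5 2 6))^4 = (1 6 2 5 4)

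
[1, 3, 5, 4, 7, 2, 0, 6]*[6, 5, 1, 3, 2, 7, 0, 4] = [5, 3, 7, 2, 4, 1, 6, 0]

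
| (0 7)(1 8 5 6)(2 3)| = 4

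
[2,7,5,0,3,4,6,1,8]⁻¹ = [3,7,0,4,5,2,6,1,8]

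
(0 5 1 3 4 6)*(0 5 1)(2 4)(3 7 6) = (0 1 7 6 5)(2 4 3)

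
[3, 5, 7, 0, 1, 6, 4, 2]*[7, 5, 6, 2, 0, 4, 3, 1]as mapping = [0→2, 1→4, 2→1, 3→7, 4→5, 5→3, 6→0, 7→6]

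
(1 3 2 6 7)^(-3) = (1 2 7 3 6)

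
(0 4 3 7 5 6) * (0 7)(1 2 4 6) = (0 6 7 5 1 2 4 3)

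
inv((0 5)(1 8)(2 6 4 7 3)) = (0 5)(1 8)(2 3 7 4 6)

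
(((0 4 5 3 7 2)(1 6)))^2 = (0 5 7)(2 4 3)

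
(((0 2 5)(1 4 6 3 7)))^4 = (0 2 5)(1 7 3 6 4)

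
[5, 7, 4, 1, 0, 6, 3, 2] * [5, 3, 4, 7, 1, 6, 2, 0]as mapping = [0→6, 1→0, 2→1, 3→3, 4→5, 5→2, 6→7, 7→4]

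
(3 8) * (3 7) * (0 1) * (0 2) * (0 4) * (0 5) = (0 1 2 4 5)(3 8 7)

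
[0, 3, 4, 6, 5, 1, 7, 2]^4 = [0, 2, 3, 4, 6, 7, 5, 1]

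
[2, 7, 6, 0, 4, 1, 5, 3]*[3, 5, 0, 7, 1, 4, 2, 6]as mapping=[0→0, 1→6, 2→2, 3→3, 4→1, 5→5, 6→4, 7→7]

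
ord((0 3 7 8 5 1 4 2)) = 8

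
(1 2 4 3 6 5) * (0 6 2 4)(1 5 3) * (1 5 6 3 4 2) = (0 3 1 2)(4 5 6)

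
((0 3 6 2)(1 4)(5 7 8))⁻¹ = (0 2 6 3)(1 4)(5 8 7)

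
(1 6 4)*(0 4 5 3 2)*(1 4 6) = (0 6 5 3 2)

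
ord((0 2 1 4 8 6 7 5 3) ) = 9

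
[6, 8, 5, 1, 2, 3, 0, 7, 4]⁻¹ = [6, 3, 4, 5, 8, 2, 0, 7, 1]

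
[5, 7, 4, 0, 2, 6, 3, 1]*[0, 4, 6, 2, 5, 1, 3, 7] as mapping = [0→1, 1→7, 2→5, 3→0, 4→6, 5→3, 6→2, 7→4] 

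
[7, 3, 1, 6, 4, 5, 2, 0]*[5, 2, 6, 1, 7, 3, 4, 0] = [0, 1, 2, 4, 7, 3, 6, 5]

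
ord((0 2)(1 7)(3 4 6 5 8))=10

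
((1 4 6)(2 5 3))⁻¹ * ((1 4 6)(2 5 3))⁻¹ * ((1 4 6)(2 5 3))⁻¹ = ()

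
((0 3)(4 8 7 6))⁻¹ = (0 3)(4 6 7 8)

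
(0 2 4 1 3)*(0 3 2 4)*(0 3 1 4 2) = (0 2 3 1)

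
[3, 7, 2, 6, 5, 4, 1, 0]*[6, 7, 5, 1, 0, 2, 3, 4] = [1, 4, 5, 3, 2, 0, 7, 6]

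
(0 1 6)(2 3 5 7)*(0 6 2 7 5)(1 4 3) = (0 4 3)(1 2)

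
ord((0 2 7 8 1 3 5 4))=8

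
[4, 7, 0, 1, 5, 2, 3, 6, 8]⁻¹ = [2, 3, 5, 6, 0, 4, 7, 1, 8]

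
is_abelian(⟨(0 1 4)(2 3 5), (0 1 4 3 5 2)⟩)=no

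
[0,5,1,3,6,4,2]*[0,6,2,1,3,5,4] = [0,5,6,1,4,3,2]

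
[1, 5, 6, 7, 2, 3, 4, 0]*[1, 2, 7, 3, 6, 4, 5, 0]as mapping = [0→2, 1→4, 2→5, 3→0, 4→7, 5→3, 6→6, 7→1]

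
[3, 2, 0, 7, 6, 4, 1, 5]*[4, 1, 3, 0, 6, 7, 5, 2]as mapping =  [0→0, 1→3, 2→4, 3→2, 4→5, 5→6, 6→1, 7→7]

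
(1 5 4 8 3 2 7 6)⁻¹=(1 6 7 2 3 8 4 5)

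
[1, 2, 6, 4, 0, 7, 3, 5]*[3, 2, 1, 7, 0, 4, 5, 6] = [2, 1, 5, 0, 3, 6, 7, 4]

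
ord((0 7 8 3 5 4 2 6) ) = 8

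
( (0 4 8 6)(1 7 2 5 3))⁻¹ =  (0 6 8 4)(1 3 5 2 7)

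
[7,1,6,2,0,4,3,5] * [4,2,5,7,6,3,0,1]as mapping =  [0→1,1→2,2→0,3→5,4→4,5→6,6→7,7→3]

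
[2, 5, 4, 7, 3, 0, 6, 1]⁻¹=[5, 7, 0, 4, 2, 1, 6, 3]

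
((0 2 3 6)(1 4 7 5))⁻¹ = (0 6 3 2)(1 5 7 4)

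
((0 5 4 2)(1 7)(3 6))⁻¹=(0 2 4 5)(1 7)(3 6)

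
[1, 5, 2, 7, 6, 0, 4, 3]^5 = [5, 0, 2, 7, 6, 1, 4, 3]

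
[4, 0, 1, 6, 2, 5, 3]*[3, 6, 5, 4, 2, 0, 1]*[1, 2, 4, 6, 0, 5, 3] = [4, 6, 3, 2, 5, 1, 0] 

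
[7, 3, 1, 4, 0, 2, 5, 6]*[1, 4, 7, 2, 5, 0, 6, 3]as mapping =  [0→3, 1→2, 2→4, 3→5, 4→1, 5→7, 6→0, 7→6]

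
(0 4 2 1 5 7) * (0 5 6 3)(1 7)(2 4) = (0 2 7 5 1 6 3)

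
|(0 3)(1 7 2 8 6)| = 10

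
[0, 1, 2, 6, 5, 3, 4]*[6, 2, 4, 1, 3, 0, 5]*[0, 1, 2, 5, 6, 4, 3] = [3, 2, 6, 4, 0, 1, 5]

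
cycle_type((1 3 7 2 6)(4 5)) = 2.5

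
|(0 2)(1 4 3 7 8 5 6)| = 14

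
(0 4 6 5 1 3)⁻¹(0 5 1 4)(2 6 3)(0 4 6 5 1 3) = (0 2 5)(1 3 6 4)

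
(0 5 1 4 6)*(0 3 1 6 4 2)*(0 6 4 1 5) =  (1 2 6 3 5 4)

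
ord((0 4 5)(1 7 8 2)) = 12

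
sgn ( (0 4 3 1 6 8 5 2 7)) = 1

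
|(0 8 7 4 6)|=5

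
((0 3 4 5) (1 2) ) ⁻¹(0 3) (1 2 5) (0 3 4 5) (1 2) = (0 2 1) (3 4) 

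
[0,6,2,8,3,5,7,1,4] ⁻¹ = [0,7,2,4,8,5,1,6,3] 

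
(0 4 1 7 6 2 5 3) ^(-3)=(0 2 1 3 6 4 5 7) 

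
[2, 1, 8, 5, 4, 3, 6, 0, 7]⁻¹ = [7, 1, 0, 5, 4, 3, 6, 8, 2]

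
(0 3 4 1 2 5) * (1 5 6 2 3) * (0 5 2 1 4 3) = (0 4 2 6 1)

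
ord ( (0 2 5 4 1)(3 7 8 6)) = 20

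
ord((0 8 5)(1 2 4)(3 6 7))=3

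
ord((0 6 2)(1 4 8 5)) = 12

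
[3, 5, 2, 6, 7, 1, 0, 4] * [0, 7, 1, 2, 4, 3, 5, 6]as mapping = [0→2, 1→3, 2→1, 3→5, 4→6, 5→7, 6→0, 7→4]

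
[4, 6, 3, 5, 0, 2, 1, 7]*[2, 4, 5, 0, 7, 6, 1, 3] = [7, 1, 0, 6, 2, 5, 4, 3]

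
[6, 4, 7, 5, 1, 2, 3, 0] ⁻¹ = [7, 4, 5, 6, 1, 3, 0, 2] 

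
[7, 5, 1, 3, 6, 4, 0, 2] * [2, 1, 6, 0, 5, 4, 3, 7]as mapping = [0→7, 1→4, 2→1, 3→0, 4→3, 5→5, 6→2, 7→6]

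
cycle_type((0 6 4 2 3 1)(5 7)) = 2.6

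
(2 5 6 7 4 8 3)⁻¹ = (2 3 8 4 7 6 5)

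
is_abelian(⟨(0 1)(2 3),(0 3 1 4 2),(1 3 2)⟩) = no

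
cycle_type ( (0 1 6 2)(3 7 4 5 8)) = 4.5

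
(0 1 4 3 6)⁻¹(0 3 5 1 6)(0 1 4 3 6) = (0 1 6 5 4)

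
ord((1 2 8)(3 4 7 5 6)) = 15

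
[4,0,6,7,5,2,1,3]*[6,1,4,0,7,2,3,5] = [7,6,3,5,2,4,1,0]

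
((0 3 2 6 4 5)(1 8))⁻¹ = (0 5 4 6 2 3)(1 8)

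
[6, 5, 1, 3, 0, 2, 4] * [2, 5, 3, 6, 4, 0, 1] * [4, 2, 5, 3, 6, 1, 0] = [2, 4, 1, 0, 5, 3, 6]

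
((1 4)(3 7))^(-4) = ()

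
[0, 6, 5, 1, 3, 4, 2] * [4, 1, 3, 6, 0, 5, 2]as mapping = [0→4, 1→2, 2→5, 3→1, 4→6, 5→0, 6→3]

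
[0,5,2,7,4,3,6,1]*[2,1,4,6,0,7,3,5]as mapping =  [0→2,1→7,2→4,3→5,4→0,5→6,6→3,7→1]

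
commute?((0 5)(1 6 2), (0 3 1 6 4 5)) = no:(0 5)(1 6 2) * (0 3 1 6 4 5) = (1 4 5 3)(2 6), (0 3 1 6 4 5) * (0 5)(1 6 2) = (0 3 6 4)(1 2)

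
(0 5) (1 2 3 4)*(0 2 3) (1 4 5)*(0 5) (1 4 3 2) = (0 4 3) (1 2 5) 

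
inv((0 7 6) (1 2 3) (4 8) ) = (0 6 7) (1 3 2) (4 8) 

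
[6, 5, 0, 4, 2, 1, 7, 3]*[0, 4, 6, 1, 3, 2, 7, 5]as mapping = [0→7, 1→2, 2→0, 3→3, 4→6, 5→4, 6→5, 7→1]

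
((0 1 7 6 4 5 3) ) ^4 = (0 4 1 5 7 3 6) 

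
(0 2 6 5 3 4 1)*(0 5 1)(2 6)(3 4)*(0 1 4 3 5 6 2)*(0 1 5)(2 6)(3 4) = (0 6 3)(1 2)(4 5)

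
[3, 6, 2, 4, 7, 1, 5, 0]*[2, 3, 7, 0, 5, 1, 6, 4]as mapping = [0→0, 1→6, 2→7, 3→5, 4→4, 5→3, 6→1, 7→2]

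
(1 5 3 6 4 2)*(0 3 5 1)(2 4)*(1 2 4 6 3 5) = (0 5 1 2)(4 6)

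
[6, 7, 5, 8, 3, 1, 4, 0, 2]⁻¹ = [7, 5, 8, 4, 6, 2, 0, 1, 3]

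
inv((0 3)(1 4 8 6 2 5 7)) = (0 3)(1 7 5 2 6 8 4)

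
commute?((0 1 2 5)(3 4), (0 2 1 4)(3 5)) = no:(0 1 2 5)(3 4)*(0 2 1 4)(3 5) = (0 4 5 2 3), (0 2 1 4)(3 5)*(0 1 2 5)(3 4) = (0 5 4 1 3)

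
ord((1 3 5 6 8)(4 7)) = 10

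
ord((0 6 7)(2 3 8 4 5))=15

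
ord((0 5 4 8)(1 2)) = 4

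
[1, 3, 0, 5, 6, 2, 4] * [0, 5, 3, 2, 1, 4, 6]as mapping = [0→5, 1→2, 2→0, 3→4, 4→6, 5→3, 6→1]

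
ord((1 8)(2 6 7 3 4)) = 10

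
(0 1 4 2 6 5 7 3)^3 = (0 2 7 1 6 3 4 5)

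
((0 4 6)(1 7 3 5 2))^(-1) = (0 6 4)(1 2 5 3 7)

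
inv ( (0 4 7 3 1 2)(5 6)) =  (0 2 1 3 7 4)(5 6)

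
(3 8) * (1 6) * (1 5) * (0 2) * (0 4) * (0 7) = (0 2 4 7)(1 6 5)(3 8)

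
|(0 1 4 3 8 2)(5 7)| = 6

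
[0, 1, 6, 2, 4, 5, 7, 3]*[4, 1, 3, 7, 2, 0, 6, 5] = [4, 1, 6, 3, 2, 0, 5, 7]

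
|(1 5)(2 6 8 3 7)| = 10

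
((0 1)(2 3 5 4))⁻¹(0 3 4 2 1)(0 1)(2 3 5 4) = (0 1 5 2 3)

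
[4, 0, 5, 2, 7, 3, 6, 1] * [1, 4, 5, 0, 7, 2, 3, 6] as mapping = [0→7, 1→1, 2→2, 3→5, 4→6, 5→0, 6→3, 7→4] 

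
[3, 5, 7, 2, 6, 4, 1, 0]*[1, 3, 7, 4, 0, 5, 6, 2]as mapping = [0→4, 1→5, 2→2, 3→7, 4→6, 5→0, 6→3, 7→1]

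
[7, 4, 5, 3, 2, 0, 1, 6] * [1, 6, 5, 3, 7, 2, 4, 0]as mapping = [0→0, 1→7, 2→2, 3→3, 4→5, 5→1, 6→6, 7→4]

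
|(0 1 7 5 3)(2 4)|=10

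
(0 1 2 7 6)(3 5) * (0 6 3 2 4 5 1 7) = (0 7 3 1 4 5 2)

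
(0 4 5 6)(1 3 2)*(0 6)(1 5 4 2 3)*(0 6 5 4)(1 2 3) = (0 3 1 2 4)(5 6)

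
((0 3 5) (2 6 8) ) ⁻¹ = (0 5 3) (2 8 6) 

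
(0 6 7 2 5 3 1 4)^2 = (0 7 5 1)(2 3 4 6)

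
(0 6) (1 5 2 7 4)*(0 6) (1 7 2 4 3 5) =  (3 5 4 7) 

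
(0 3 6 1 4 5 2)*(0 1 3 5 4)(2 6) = (0 5 6 3 2 1)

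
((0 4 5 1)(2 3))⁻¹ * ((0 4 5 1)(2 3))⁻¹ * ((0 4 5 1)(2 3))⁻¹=(0 4 5 1)(2 3)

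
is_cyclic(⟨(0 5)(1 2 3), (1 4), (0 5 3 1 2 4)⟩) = no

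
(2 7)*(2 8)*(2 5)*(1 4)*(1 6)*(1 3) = (1 4 6 3) (2 7 8 5) 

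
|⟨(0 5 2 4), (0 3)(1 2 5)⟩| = 720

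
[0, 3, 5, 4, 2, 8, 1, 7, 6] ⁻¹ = [0, 6, 4, 1, 3, 2, 8, 7, 5] 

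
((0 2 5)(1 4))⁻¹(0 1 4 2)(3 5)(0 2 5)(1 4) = (0 3)(1 5 2 4)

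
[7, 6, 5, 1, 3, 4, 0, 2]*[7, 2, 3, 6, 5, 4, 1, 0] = [0, 1, 4, 2, 6, 5, 7, 3]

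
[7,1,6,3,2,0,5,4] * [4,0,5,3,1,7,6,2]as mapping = [0→2,1→0,2→6,3→3,4→5,5→4,6→7,7→1]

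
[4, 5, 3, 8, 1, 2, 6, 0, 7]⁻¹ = [7, 4, 5, 2, 0, 1, 6, 8, 3]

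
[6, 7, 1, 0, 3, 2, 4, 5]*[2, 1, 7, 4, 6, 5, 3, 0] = [3, 0, 1, 2, 4, 7, 6, 5]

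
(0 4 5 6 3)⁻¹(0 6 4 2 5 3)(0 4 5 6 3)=(0 4 3 5 2 6)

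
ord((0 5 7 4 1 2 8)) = 7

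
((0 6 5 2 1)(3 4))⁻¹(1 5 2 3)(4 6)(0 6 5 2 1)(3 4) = (0 2 1 4)(3 5)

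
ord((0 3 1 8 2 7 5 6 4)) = 9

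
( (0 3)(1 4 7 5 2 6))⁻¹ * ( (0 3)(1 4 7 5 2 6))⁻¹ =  (1 2 7)(4 6 5)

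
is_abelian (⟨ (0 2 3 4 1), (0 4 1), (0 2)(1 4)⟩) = no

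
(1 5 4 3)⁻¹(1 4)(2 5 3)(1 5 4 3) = (1 2 4)(3 5)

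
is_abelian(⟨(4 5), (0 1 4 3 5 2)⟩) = no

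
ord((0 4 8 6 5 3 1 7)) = 8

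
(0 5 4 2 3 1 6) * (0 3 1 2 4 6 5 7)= (0 7) (1 5 6 3 2) 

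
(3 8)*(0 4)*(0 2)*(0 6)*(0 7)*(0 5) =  (0 4 2 6 7 5)(3 8)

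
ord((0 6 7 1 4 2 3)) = 7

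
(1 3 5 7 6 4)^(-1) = (1 4 6 7 5 3)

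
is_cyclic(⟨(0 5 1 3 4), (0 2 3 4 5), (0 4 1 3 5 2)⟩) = no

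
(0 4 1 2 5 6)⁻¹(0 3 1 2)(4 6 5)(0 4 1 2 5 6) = (0 6 1)(2 5 4 3)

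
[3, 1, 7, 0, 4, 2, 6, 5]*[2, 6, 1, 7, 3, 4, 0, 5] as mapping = [0→7, 1→6, 2→5, 3→2, 4→3, 5→1, 6→0, 7→4] 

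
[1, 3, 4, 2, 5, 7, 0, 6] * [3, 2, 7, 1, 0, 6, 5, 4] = [2, 1, 0, 7, 6, 4, 3, 5]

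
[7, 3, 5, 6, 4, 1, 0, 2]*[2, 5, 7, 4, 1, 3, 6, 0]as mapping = [0→0, 1→4, 2→3, 3→6, 4→1, 5→5, 6→2, 7→7]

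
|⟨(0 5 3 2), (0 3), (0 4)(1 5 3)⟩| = 720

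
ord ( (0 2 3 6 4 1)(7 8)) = 6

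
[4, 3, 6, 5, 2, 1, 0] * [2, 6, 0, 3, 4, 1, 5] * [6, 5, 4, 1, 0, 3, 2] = [0, 1, 3, 5, 6, 2, 4]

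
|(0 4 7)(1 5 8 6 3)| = 15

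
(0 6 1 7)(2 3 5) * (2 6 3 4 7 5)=(0 3 2 4 7)(1 5 6)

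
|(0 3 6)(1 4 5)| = 3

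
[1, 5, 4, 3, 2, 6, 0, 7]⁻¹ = [6, 0, 4, 3, 2, 1, 5, 7]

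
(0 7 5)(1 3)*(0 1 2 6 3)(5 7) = (0 5 1)(2 6 3)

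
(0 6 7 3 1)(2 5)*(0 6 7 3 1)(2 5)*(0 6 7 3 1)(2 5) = (0 3 6 1 7)(2 5)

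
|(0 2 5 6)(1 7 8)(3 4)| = 12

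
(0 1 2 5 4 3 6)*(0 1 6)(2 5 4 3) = (0 6 1 5 3)(2 4)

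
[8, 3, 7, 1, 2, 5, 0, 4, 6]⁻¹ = [6, 3, 4, 1, 7, 5, 8, 2, 0]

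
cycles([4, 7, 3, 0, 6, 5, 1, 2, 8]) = (0 4 6 1 7 2 3)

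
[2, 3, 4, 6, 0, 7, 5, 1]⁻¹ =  [4, 7, 0, 1, 2, 6, 3, 5]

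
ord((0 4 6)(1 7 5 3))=12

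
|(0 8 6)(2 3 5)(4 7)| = 6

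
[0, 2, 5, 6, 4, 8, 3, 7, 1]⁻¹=[0, 8, 1, 6, 4, 2, 3, 7, 5]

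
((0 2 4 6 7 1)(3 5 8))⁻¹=(0 1 7 6 4 2)(3 8 5)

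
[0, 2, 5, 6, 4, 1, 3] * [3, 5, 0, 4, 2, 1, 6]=[3, 0, 1, 6, 2, 5, 4]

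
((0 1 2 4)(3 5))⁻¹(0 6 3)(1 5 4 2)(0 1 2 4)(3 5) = (0 4 2 3)(1 6 5)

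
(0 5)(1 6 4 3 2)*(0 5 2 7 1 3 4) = (0 2 3 7 1 6)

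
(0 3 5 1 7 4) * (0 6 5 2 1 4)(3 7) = (0 7)(1 3 2)(4 6 5)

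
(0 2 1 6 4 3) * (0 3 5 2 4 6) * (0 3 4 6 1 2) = (0 6 1 3 4 5)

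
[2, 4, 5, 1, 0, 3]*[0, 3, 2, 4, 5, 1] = [2, 5, 1, 3, 0, 4]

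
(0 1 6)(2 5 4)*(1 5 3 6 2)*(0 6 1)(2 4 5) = (0 2 3 1 4)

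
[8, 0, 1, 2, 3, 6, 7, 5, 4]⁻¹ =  [1, 2, 3, 4, 8, 7, 5, 6, 0]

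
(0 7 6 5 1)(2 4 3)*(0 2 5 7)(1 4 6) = (1 2 6 7)(3 5 4)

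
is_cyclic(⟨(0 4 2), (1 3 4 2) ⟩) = no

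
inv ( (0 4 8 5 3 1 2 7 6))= (0 6 7 2 1 3 5 8 4)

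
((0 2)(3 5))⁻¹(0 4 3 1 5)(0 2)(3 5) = (1 3 2 4 5)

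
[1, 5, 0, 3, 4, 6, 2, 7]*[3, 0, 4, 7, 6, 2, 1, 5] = [0, 2, 3, 7, 6, 1, 4, 5]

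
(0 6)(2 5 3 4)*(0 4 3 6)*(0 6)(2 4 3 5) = (0 6 3 5)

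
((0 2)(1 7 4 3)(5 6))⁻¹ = (0 2)(1 3 4 7)(5 6)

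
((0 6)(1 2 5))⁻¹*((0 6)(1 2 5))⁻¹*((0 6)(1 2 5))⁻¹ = (0 6)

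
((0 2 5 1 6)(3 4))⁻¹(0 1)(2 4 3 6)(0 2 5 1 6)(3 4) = (0 5 3 4)(2 6)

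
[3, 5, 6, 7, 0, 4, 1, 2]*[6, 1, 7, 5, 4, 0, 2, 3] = [5, 0, 2, 3, 6, 4, 1, 7]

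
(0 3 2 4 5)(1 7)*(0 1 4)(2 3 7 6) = (0 7 4 5 1 6 2)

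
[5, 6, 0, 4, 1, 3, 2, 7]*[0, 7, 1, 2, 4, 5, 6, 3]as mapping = [0→5, 1→6, 2→0, 3→4, 4→7, 5→2, 6→1, 7→3]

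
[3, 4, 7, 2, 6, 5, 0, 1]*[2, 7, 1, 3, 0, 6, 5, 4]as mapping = [0→3, 1→0, 2→4, 3→1, 4→5, 5→6, 6→2, 7→7]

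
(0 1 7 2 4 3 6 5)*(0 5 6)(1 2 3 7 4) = (0 2 1 4 7 3)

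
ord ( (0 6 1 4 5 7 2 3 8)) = 9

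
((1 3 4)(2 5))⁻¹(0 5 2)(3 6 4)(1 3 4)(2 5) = (0 2 5)(1 4 6)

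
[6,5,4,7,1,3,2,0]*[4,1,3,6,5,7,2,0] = [2,7,5,0,1,6,3,4]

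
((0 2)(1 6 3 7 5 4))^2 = (1 3 5)(4 6 7)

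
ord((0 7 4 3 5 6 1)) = 7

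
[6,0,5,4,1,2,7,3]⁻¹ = [1,4,5,7,3,2,0,6]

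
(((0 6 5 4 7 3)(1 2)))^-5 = (0 6 5 4 7 3)(1 2)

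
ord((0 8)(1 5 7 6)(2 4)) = 4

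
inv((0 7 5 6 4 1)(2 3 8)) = (0 1 4 6 5 7)(2 8 3)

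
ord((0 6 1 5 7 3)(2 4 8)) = 6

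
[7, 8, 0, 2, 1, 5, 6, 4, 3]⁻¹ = [2, 4, 3, 8, 7, 5, 6, 0, 1]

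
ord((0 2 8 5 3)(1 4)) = 10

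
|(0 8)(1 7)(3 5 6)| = 6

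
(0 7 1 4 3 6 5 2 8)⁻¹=(0 8 2 5 6 3 4 1 7)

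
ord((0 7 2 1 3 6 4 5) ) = 8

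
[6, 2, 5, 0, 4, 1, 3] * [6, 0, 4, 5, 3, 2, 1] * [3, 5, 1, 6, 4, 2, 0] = [5, 4, 1, 0, 6, 3, 2]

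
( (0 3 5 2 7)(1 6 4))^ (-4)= (0 3 5 2 7)(1 4 6)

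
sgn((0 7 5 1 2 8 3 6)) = -1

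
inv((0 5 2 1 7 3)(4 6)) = (0 3 7 1 2 5)(4 6)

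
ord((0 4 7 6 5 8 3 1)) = 8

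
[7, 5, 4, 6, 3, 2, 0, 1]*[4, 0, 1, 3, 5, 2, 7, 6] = [6, 2, 5, 7, 3, 1, 4, 0]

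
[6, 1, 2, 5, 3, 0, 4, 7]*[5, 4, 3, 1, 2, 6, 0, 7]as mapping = [0→0, 1→4, 2→3, 3→6, 4→1, 5→5, 6→2, 7→7]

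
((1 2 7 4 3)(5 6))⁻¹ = (1 3 4 7 2)(5 6)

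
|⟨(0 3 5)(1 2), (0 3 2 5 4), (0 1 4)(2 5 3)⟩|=720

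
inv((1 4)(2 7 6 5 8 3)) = (1 4)(2 3 8 5 6 7)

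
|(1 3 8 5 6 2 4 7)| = 8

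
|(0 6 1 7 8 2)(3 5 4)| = 6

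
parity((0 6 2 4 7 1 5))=even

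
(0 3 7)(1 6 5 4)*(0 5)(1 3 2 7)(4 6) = (0 2 7 5 6)(1 4 3)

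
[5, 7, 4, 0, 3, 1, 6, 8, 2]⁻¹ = [3, 5, 8, 4, 2, 0, 6, 1, 7]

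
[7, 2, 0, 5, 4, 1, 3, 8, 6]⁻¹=[2, 5, 1, 6, 4, 3, 8, 0, 7]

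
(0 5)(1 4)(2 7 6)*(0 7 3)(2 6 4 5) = (0 2 3)(1 5 7 4)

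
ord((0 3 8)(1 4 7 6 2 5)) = 6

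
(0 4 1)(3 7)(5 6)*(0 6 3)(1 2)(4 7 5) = (0 7)(1 6 4 2)(3 5)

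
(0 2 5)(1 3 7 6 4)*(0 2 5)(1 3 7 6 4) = (0 5 2)(1 7 4 3 6)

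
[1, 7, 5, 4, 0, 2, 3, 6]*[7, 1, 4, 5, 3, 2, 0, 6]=[1, 6, 2, 3, 7, 4, 5, 0]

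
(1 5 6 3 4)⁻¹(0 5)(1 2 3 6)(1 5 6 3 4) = (0 6)(2 4 3 5)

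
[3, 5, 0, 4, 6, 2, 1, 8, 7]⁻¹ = [2, 6, 5, 0, 3, 1, 4, 8, 7]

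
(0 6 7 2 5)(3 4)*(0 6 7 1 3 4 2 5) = (0 7 5 6 1 3 2)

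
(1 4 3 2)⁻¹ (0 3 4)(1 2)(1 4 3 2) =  (0 2 3)(1 4)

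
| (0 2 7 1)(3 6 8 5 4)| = 20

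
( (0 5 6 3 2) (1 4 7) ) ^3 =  (0 3 5 2 6) 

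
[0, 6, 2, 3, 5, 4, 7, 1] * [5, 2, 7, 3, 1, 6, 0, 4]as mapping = [0→5, 1→0, 2→7, 3→3, 4→6, 5→1, 6→4, 7→2]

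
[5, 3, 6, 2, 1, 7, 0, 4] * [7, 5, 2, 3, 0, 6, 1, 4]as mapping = [0→6, 1→3, 2→1, 3→2, 4→5, 5→4, 6→7, 7→0]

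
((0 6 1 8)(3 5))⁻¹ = (0 8 1 6)(3 5)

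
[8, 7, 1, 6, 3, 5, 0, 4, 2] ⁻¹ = [6, 2, 8, 4, 7, 5, 3, 1, 0] 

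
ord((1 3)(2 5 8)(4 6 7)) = 6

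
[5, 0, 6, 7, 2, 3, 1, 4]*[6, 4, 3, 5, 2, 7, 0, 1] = [7, 6, 0, 1, 3, 5, 4, 2]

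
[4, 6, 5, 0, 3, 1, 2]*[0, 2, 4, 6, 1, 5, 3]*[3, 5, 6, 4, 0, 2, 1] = [5, 4, 2, 3, 1, 6, 0]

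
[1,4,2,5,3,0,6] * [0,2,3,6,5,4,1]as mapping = [0→2,1→5,2→3,3→4,4→6,5→0,6→1]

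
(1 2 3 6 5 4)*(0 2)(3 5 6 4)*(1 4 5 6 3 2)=(0 1)(2 6 3 5)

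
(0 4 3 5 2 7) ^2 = (0 3 2) (4 5 7) 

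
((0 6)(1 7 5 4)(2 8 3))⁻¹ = (0 6)(1 4 5 7)(2 3 8)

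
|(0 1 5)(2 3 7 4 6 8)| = 6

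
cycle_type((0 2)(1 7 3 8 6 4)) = 2.6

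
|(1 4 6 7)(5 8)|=4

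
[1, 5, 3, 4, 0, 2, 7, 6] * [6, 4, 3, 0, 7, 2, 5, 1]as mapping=[0→4, 1→2, 2→0, 3→7, 4→6, 5→3, 6→1, 7→5]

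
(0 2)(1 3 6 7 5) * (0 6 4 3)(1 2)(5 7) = (0 1)(2 6 5)(3 4)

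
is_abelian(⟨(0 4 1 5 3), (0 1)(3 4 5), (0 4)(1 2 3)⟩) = no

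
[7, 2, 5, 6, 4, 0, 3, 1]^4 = [5, 7, 1, 3, 4, 2, 6, 0]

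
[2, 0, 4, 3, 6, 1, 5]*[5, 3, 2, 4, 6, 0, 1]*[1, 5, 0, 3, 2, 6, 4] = [0, 6, 4, 2, 5, 3, 1]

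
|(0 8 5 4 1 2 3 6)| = 8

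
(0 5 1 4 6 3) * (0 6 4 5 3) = (0 3 6)(1 5)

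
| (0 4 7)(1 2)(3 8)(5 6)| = 6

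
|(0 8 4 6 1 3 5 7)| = 8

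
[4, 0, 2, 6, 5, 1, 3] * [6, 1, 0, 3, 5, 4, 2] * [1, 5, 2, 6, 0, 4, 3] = [4, 3, 1, 2, 0, 5, 6] 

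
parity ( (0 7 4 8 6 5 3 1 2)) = even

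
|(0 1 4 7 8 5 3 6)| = 8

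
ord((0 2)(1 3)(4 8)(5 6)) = 2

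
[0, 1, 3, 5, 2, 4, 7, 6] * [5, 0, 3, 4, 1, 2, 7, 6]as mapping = [0→5, 1→0, 2→4, 3→2, 4→3, 5→1, 6→6, 7→7]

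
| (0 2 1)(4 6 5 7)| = 12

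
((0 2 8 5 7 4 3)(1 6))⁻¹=(0 3 4 7 5 8 2)(1 6)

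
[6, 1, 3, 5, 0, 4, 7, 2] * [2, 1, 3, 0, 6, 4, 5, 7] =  [5, 1, 0, 4, 2, 6, 7, 3]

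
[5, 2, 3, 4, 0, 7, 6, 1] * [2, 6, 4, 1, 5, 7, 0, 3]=[7, 4, 1, 5, 2, 3, 0, 6]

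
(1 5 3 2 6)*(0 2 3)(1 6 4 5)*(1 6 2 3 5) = (0 3 5)(1 6 2 4)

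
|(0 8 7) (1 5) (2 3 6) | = 6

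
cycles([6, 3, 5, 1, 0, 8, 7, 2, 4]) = (0 6 7 2 5 8 4)(1 3)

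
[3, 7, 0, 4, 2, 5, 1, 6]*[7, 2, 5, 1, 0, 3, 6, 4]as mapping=[0→1, 1→4, 2→7, 3→0, 4→5, 5→3, 6→2, 7→6]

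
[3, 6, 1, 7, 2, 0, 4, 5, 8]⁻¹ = [5, 2, 4, 0, 6, 7, 1, 3, 8]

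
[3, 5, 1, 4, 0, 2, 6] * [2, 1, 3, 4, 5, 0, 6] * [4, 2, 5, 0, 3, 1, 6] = [3, 4, 2, 1, 5, 0, 6]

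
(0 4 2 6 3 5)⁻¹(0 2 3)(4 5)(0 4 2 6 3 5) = (0 2)(4 6 5)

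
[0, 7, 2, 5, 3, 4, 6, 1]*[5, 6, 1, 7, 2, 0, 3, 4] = [5, 4, 1, 0, 7, 2, 3, 6]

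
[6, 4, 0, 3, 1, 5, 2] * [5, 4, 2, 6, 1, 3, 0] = [0, 1, 5, 6, 4, 3, 2]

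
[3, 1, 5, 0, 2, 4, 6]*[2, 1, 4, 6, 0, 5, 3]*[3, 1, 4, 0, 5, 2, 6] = [6, 1, 2, 4, 5, 3, 0]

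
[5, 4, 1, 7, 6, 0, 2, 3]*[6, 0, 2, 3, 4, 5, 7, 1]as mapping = [0→5, 1→4, 2→0, 3→1, 4→7, 5→6, 6→2, 7→3]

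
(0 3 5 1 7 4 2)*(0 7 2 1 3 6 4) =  (0 6 4 1 2 7)(3 5)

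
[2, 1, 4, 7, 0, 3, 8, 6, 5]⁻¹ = [4, 1, 0, 5, 2, 8, 7, 3, 6]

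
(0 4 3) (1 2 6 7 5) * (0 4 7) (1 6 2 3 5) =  (0 7 1 3 4 5 6) 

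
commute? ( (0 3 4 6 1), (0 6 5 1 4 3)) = no: (0 3 4 6 1)*(0 6 5 1 4 3) = (1 6 4 5), (0 6 5 1 4 3)*(0 3 4 6 1) = (0 1 6 5)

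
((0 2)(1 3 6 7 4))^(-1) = (0 2)(1 4 7 6 3)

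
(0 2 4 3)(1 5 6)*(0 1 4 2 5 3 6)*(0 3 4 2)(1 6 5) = (0 1 4 5 3 6 2)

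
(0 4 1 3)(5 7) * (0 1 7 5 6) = (0 4 7 6)(1 3)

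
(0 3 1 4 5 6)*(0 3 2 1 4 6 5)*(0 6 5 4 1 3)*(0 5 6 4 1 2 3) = (0 3 2)(1 6 5)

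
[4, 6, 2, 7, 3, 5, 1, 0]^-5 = [7, 6, 2, 4, 0, 5, 1, 3]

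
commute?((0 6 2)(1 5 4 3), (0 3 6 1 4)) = no:(0 6 2)(1 5 4 3)*(0 3 6 1 4) = (0 1 5)(2 3 4 6), (0 3 6 1 4)*(0 6 2)(1 5 4 3) = (0 1 3 2)(4 6 5)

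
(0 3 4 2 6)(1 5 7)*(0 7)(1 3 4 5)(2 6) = (0 4 6 7 3 5)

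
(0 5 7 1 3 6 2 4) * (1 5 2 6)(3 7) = (0 2 4)(1 7 5 3)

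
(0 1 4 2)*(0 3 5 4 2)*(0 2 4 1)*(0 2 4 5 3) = (0 2)(1 5)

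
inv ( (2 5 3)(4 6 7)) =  (2 3 5)(4 7 6)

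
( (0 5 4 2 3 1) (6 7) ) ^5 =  (0 1 3 2 4 5) (6 7) 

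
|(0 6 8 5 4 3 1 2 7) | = 9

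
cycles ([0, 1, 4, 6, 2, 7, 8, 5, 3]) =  (2 4)(3 6 8)(5 7)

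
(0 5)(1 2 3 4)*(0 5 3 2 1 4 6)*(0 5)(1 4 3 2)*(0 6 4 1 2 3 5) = (0 3 4 5 6)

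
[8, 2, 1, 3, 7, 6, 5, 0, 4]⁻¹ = [7, 2, 1, 3, 8, 6, 5, 4, 0]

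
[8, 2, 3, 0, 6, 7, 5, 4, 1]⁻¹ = [3, 8, 1, 2, 7, 6, 4, 5, 0]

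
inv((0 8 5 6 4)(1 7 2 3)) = (0 4 6 5 8)(1 3 2 7)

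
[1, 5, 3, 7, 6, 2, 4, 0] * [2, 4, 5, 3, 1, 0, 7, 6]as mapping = [0→4, 1→0, 2→3, 3→6, 4→7, 5→5, 6→1, 7→2]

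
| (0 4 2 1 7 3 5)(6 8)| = 14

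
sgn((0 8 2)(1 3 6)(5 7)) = -1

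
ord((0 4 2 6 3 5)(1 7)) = 6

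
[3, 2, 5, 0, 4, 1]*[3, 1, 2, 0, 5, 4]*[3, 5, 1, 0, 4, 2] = [3, 1, 4, 0, 2, 5]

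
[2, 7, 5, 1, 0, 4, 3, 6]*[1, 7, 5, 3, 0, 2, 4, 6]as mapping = [0→5, 1→6, 2→2, 3→7, 4→1, 5→0, 6→3, 7→4]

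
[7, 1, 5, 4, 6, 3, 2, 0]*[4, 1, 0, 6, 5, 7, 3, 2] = [2, 1, 7, 5, 3, 6, 0, 4]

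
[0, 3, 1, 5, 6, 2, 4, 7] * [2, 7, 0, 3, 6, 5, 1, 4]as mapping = [0→2, 1→3, 2→7, 3→5, 4→1, 5→0, 6→6, 7→4]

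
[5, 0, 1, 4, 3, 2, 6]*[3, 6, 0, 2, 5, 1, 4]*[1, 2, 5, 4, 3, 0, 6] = [2, 4, 6, 0, 5, 1, 3]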